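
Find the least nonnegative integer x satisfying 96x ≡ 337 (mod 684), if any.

gcd(684, 96) = 12.
12 does not divide 337, so the congruence has no solution.

no solution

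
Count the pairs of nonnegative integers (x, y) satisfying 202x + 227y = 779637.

gcd(227, 202) = 1.
By Bézout, 202·(-109) + 227·(97) = 1.
One solution: (195, 3261).
General: x = 195 + 227t, y = 3261 - 202t.
x ≥ 0 ⇒ t ≥ 0; y ≥ 0 ⇒ t ≤ 16. So t ∈ [0, 16]: 17 solutions.

17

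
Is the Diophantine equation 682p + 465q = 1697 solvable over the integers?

no

gcd(682, 465) = 31.
31 does not divide 1697 (remainder 23), so no integer solutions.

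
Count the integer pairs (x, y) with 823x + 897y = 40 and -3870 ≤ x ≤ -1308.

3

gcd(897, 823) = 1.
By Bézout, 823*(400) + 897*(-367) = 1.
Particular solution: (751, -689).
General solution: x = 751 + 897t, y = -689 - 823t for integer t.
-3870 ≤ 751 + 897t ≤ -1308 gives t ∈ [-5, -3], which is 3 values.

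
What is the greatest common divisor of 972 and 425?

gcd(972, 425):
  972 = 2·425 + 122
  425 = 3·122 + 59
  122 = 2·59 + 4
  59 = 14·4 + 3
  4 = 1·3 + 1
  3 = 3·1
so gcd(972, 425) = 1.

1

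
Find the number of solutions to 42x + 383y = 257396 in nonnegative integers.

gcd(383, 42) = 1.
By Bézout, 42×(-155) + 383×(17) = 1.
One solution: (347, 634).
General: x = 347 + 383t, y = 634 - 42t.
x ≥ 0 ⇒ t ≥ 0; y ≥ 0 ⇒ t ≤ 15. So t ∈ [0, 15]: 16 solutions.

16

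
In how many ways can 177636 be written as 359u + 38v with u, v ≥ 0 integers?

13

gcd(359, 38) = 1  (359 = 9·38 + 17, 38 = 2·17 + 4, 17 = 4·4 + 1, 4 = 4·1).
Back-substituting, 359·(9) + 38·(-85) = 1.
Scale by 177636: one solution is (1598724, -15099060). Reduce u mod 38: (26, 4429).
General: u = 26 + 38t, v = 4429 - 359t.
u ≥ 0 ⇒ t ≥ 0; v ≥ 0 ⇒ t ≤ 12. So t ∈ [0, 12]: 13 solutions.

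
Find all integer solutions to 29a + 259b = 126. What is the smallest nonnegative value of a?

gcd(259, 29):
  259 = 8·29 + 27
  29 = 1·27 + 2
  27 = 13·2 + 1
  2 = 2·1
so gcd(259, 29) = 1.
1 divides 126, so solutions exist.
Back-substitute for Bézout coefficients:
  1 = 27 - 13·2
  ... = 29·(-125) + 259·(14)
Scale by 126/1 = 126: (a₀, b₀) = (-15750, 1764).
General solution: a = -15750 + 259t, b = 1764 - 29t for integer t.
a ≥ 0: smallest is -15750 mod 259 = 49 (at t = 61), with b = -5.

49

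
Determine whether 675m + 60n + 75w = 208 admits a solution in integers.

no

gcd(675, 60) = 15  (675 = 11·60 + 15, 60 = 4·15).
gcd(15, 75) = 15.
15 does not divide 208 (remainder 13), so no integer solutions.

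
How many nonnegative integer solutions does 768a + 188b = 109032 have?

3

gcd(768, 188) = 4  (768 = 4×188 + 16, 188 = 11×16 + 12, 16 = 1×12 + 4, 12 = 3×4).
Back-substituting, 768×(12) + 188×(-49) = 4.
Scale by 27258: one solution is (327096, -1335642). Reduce a mod 47: (23, 486).
General: a = 23 + 47t, b = 486 - 192t.
a ≥ 0 ⇒ t ≥ 0; b ≥ 0 ⇒ t ≤ 2. So t ∈ [0, 2]: 3 solutions.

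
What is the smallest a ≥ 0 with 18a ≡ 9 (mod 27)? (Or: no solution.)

gcd(27, 18) = 9.
9 divides 9, so solutions exist.
By Bézout, 18*(-1) + 27*(1) = 9.
So 18*(-1) ≡ 9 (mod 27); multiply by 1: a ≡ -1 (mod 3).
Smallest nonnegative: a = -1 mod 3 = 2.

2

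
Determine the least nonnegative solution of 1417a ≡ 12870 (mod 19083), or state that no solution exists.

gcd(19083, 1417) = 1  (19083 = 13·1417 + 662, 1417 = 2·662 + 93, 662 = 7·93 + 11, 93 = 8·11 + 5, 11 = 2·5 + 1, 5 = 5·1).
1 divides 12870, so solutions exist.
Back-substituting, 1417·(-3488) + 19083·(259) = 1.
So 1417·(-3488) ≡ 1 (mod 19083); multiply by 12870: a ≡ -44890560 (mod 19083).
Smallest nonnegative: a = -44890560 mod 19083 = 11739.

11739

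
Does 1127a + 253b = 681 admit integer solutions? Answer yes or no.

gcd(1127, 253):
  1127 = 4×253 + 115
  253 = 2×115 + 23
  115 = 5×23
so gcd(1127, 253) = 23.
23 does not divide 681 (remainder 14), so no integer solutions.

no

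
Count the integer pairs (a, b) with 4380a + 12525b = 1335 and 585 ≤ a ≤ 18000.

gcd(12525, 4380):
  12525 = 2*4380 + 3765
  4380 = 1*3765 + 615
  3765 = 6*615 + 75
  615 = 8*75 + 15
  75 = 5*15
so gcd(12525, 4380) = 15.
Back-substitute for Bézout coefficients:
  15 = 615 - 8*75
  ... = 4380*(163) + 12525*(-57)
Scale by 89: particular solution (14507, -5073); reduce a mod 835: (312, -109).
General solution: a = 312 + 835t, b = -109 - 292t for integer t.
585 ≤ 312 + 835t ≤ 18000 gives t ∈ [1, 21], which is 21 values.

21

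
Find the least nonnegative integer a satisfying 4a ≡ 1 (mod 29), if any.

22

gcd(29, 4) = 1.
1 divides 1, so solutions exist.
By Bézout, 4*(-7) + 29*(1) = 1.
So 4*(-7) ≡ 1 (mod 29); multiply by 1: a ≡ -7 (mod 29).
Smallest nonnegative: a = -7 mod 29 = 22.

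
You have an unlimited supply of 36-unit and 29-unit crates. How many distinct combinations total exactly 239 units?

Need nonnegative integers with 36j + 29k = 239.
gcd(36, 29) = 1, and 36·(-4) + 29·(5) = 1.
So (j₀, k₀) = (-956, 1195); general j = -956 + 29t, k = 1195 - 36t.
j ≥ 0 ⇒ t ≥ 33; k ≥ 0 ⇒ t ≤ 33. That's 1 value of t.

1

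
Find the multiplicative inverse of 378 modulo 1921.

gcd(1921, 378) = 1  (1921 = 5×378 + 31, 378 = 12×31 + 6, 31 = 5×6 + 1, 6 = 6×1).
Back-substituting, 378×(-310) + 1921×(61) = 1.
So 378×-310 ≡ 1 (mod 1921), and -310 mod 1921 = 1611.

1611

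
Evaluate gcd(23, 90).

gcd(90, 23):
  90 = 3*23 + 21
  23 = 1*21 + 2
  21 = 10*2 + 1
  2 = 2*1
so gcd(90, 23) = 1.

1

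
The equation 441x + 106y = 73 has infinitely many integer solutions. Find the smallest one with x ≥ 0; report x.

gcd(441, 106):
  441 = 4*106 + 17
  106 = 6*17 + 4
  17 = 4*4 + 1
  4 = 4*1
so gcd(441, 106) = 1.
1 divides 73, so solutions exist.
Back-substitute for Bézout coefficients:
  1 = 17 - 4*4
  ... = 441*(25) + 106*(-104)
Scale by 73/1 = 73: (x₀, y₀) = (1825, -7592).
General solution: x = 1825 + 106t, y = -7592 - 441t for integer t.
x ≥ 0: smallest is 1825 mod 106 = 23 (at t = -17), with y = -95.

23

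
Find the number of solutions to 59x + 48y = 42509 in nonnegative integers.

gcd(59, 48) = 1.
By Bézout, 59·(-13) + 48·(16) = 1.
One solution: (7, 877).
General: x = 7 + 48t, y = 877 - 59t.
x ≥ 0 ⇒ t ≥ 0; y ≥ 0 ⇒ t ≤ 14. So t ∈ [0, 14]: 15 solutions.

15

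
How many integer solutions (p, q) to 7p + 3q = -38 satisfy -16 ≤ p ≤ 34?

gcd(7, 3) = 1.
By Bézout, 7*(1) + 3*(-2) = 1.
Particular solution: (1, -15).
General solution: p = 1 + 3t, q = -15 - 7t for integer t.
-16 ≤ 1 + 3t ≤ 34 gives t ∈ [-5, 11], which is 17 values.

17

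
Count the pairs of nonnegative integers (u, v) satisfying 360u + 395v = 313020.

11

gcd(395, 360) = 5.
By Bézout, 360*(-34) + 395*(31) = 5.
One solution: (40, 756).
General: u = 40 + 79t, v = 756 - 72t.
u ≥ 0 ⇒ t ≥ 0; v ≥ 0 ⇒ t ≤ 10. So t ∈ [0, 10]: 11 solutions.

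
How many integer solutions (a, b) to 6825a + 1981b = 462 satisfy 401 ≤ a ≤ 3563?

11

gcd(6825, 1981) = 7.
By Bézout, 6825*(-137) + 1981*(472) = 7.
Particular solution: (14, -48).
General solution: a = 14 + 283t, b = -48 - 975t for integer t.
401 ≤ 14 + 283t ≤ 3563 gives t ∈ [2, 12], which is 11 values.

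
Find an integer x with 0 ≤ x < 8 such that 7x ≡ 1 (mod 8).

gcd(8, 7) = 1.
By Bézout, 7×(-1) + 8×(1) = 1.
So 7×-1 ≡ 1 (mod 8), and -1 mod 8 = 7.

7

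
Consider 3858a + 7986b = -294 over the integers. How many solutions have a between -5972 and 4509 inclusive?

8

gcd(7986, 3858):
  7986 = 2*3858 + 270
  3858 = 14*270 + 78
  270 = 3*78 + 36
  78 = 2*36 + 6
  36 = 6*6
so gcd(7986, 3858) = 6.
Back-substitute for Bézout coefficients:
  6 = 78 - 2*36
  ... = 3858*(207) + 7986*(-100)
Scale by -49: particular solution (-10143, 4900); reduce a mod 1331: (505, -244).
General solution: a = 505 + 1331t, b = -244 - 643t for integer t.
-5972 ≤ 505 + 1331t ≤ 4509 gives t ∈ [-4, 3], which is 8 values.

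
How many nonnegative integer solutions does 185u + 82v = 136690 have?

9

gcd(185, 82) = 1  (185 = 2×82 + 21, 82 = 3×21 + 19, 21 = 1×19 + 2, 19 = 9×2 + 1, 2 = 2×1).
Back-substituting, 185×(-39) + 82×(88) = 1.
Scale by 136690: one solution is (-5330910, 12028720). Reduce u mod 82: (74, 1500).
General: u = 74 + 82t, v = 1500 - 185t.
u ≥ 0 ⇒ t ≥ 0; v ≥ 0 ⇒ t ≤ 8. So t ∈ [0, 8]: 9 solutions.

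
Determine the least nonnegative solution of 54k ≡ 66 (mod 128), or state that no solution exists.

gcd(128, 54) = 2  (128 = 2*54 + 20, 54 = 2*20 + 14, 20 = 1*14 + 6, 14 = 2*6 + 2, 6 = 3*2).
2 divides 66, so solutions exist.
Back-substituting, 54*(19) + 128*(-8) = 2.
So 54*(19) ≡ 2 (mod 128); multiply by 33: k ≡ 627 (mod 64).
Smallest nonnegative: k = 627 mod 64 = 51.

51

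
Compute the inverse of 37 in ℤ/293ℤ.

198

gcd(293, 37):
  293 = 7*37 + 34
  37 = 1*34 + 3
  34 = 11*3 + 1
  3 = 3*1
so gcd(293, 37) = 1.
Back-substitute for Bézout coefficients:
  1 = 34 - 11*3
  ... = 37*(-95) + 293*(12)
So 37*-95 ≡ 1 (mod 293), and -95 mod 293 = 198.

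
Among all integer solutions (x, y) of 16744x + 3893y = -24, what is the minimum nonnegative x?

279

gcd(16744, 3893) = 1  (16744 = 4*3893 + 1172, 3893 = 3*1172 + 377, 1172 = 3*377 + 41, 377 = 9*41 + 8, 41 = 5*8 + 1, 8 = 8*1).
1 divides -24, so solutions exist.
Back-substituting, 16744*(475) + 3893*(-2043) = 1.
Scale by -24/1 = -24: (x₀, y₀) = (-11400, 49032).
General solution: x = -11400 + 3893t, y = 49032 - 16744t for integer t.
x ≥ 0: smallest is -11400 mod 3893 = 279 (at t = 3), with y = -1200.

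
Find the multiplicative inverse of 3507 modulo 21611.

17661

gcd(21611, 3507) = 1  (21611 = 6*3507 + 569, 3507 = 6*569 + 93, 569 = 6*93 + 11, 93 = 8*11 + 5, 11 = 2*5 + 1, 5 = 5*1).
Back-substituting, 3507*(-3950) + 21611*(641) = 1.
So 3507*-3950 ≡ 1 (mod 21611), and -3950 mod 21611 = 17661.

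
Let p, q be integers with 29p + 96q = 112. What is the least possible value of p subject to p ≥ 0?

80

gcd(96, 29) = 1.
1 divides 112, so solutions exist.
By Bézout, 29·(-43) + 96·(13) = 1.
Scale by 112/1 = 112: (p₀, q₀) = (-4816, 1456).
General solution: p = -4816 + 96t, q = 1456 - 29t for integer t.
p ≥ 0: smallest is -4816 mod 96 = 80 (at t = 51), with q = -23.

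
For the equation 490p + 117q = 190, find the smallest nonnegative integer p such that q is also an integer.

gcd(490, 117):
  490 = 4*117 + 22
  117 = 5*22 + 7
  22 = 3*7 + 1
  7 = 7*1
so gcd(490, 117) = 1.
1 divides 190, so solutions exist.
Back-substitute for Bézout coefficients:
  1 = 22 - 3*7
  ... = 490*(16) + 117*(-67)
Scale by 190/1 = 190: (p₀, q₀) = (3040, -12730).
General solution: p = 3040 + 117t, q = -12730 - 490t for integer t.
p ≥ 0: smallest is 3040 mod 117 = 115 (at t = -25), with q = -480.

115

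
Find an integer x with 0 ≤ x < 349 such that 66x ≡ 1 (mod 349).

312

gcd(349, 66) = 1.
By Bézout, 66*(-37) + 349*(7) = 1.
So 66*-37 ≡ 1 (mod 349), and -37 mod 349 = 312.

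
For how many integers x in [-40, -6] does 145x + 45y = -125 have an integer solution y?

4

gcd(145, 45):
  145 = 3·45 + 10
  45 = 4·10 + 5
  10 = 2·5
so gcd(145, 45) = 5.
Back-substitute for Bézout coefficients:
  5 = 45 - 4·10
  ... = 145·(-4) + 45·(13)
Scale by -25: particular solution (100, -325); reduce x mod 9: (1, -6).
General solution: x = 1 + 9t, y = -6 - 29t for integer t.
-40 ≤ 1 + 9t ≤ -6 gives t ∈ [-4, -1], which is 4 values.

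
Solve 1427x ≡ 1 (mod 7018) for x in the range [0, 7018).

3659

gcd(7018, 1427):
  7018 = 4·1427 + 1310
  1427 = 1·1310 + 117
  1310 = 11·117 + 23
  117 = 5·23 + 2
  23 = 11·2 + 1
  2 = 2·1
so gcd(7018, 1427) = 1.
Back-substitute for Bézout coefficients:
  1 = 23 - 11·2
  ... = 1427·(-3359) + 7018·(683)
So 1427·-3359 ≡ 1 (mod 7018), and -3359 mod 7018 = 3659.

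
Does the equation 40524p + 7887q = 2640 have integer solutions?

gcd(40524, 7887) = 33  (40524 = 5·7887 + 1089, 7887 = 7·1089 + 264, 1089 = 4·264 + 33, 264 = 8·33).
33 divides 2640, so integer solutions exist.

yes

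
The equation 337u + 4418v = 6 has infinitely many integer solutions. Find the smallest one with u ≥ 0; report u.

2386

gcd(4418, 337) = 1  (4418 = 13*337 + 37, 337 = 9*37 + 4, 37 = 9*4 + 1, 4 = 4*1).
1 divides 6, so solutions exist.
Back-substituting, 337*(-1075) + 4418*(82) = 1.
Scale by 6/1 = 6: (u₀, v₀) = (-6450, 492).
General solution: u = -6450 + 4418t, v = 492 - 337t for integer t.
u ≥ 0: smallest is -6450 mod 4418 = 2386 (at t = 2), with v = -182.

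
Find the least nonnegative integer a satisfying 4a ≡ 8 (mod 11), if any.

2

gcd(11, 4):
  11 = 2·4 + 3
  4 = 1·3 + 1
  3 = 3·1
so gcd(11, 4) = 1.
1 divides 8, so solutions exist.
Back-substitute for Bézout coefficients:
  1 = 4 - 1·3
  ... = 4·(3) + 11·(-1)
So 4·(3) ≡ 1 (mod 11); multiply by 8: a ≡ 24 (mod 11).
Smallest nonnegative: a = 24 mod 11 = 2.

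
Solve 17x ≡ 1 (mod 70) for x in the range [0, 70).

gcd(70, 17) = 1.
By Bézout, 17*(33) + 70*(-8) = 1.
So 17*33 ≡ 1 (mod 70), and 33 mod 70 = 33.

33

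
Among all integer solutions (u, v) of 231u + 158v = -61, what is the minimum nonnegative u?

gcd(231, 158) = 1  (231 = 1×158 + 73, 158 = 2×73 + 12, 73 = 6×12 + 1, 12 = 12×1).
1 divides -61, so solutions exist.
Back-substituting, 231×(13) + 158×(-19) = 1.
Scale by -61/1 = -61: (u₀, v₀) = (-793, 1159).
General solution: u = -793 + 158t, v = 1159 - 231t for integer t.
u ≥ 0: smallest is -793 mod 158 = 155 (at t = 6), with v = -227.

155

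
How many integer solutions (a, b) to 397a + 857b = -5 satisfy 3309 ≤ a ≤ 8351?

6

gcd(857, 397) = 1  (857 = 2*397 + 63, 397 = 6*63 + 19, 63 = 3*19 + 6, 19 = 3*6 + 1, 6 = 6*1).
Back-substituting, 397*(136) + 857*(-63) = 1.
Scale by -5: particular solution (-680, 315); reduce a mod 857: (177, -82).
General solution: a = 177 + 857t, b = -82 - 397t for integer t.
3309 ≤ 177 + 857t ≤ 8351 gives t ∈ [4, 9], which is 6 values.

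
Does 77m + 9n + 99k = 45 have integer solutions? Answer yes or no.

gcd(77, 9):
  77 = 8×9 + 5
  9 = 1×5 + 4
  5 = 1×4 + 1
  4 = 4×1
so gcd(77, 9) = 1.
gcd(1, 99) = 1.
1 divides 45, so integer solutions exist.

yes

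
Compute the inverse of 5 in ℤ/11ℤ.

gcd(11, 5) = 1.
By Bézout, 5×(-2) + 11×(1) = 1.
So 5×-2 ≡ 1 (mod 11), and -2 mod 11 = 9.

9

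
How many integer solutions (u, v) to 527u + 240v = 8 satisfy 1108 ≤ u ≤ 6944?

gcd(527, 240):
  527 = 2*240 + 47
  240 = 5*47 + 5
  47 = 9*5 + 2
  5 = 2*2 + 1
  2 = 2*1
so gcd(527, 240) = 1.
Back-substitute for Bézout coefficients:
  1 = 5 - 2*2
  ... = 527*(-97) + 240*(213)
Scale by 8: particular solution (-776, 1704); reduce u mod 240: (184, -404).
General solution: u = 184 + 240t, v = -404 - 527t for integer t.
1108 ≤ 184 + 240t ≤ 6944 gives t ∈ [4, 28], which is 25 values.

25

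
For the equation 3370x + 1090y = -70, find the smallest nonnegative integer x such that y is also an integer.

gcd(3370, 1090):
  3370 = 3*1090 + 100
  1090 = 10*100 + 90
  100 = 1*90 + 10
  90 = 9*10
so gcd(3370, 1090) = 10.
10 divides -70, so solutions exist.
Back-substitute for Bézout coefficients:
  10 = 100 - 1*90
  ... = 3370*(11) + 1090*(-34)
Scale by -70/10 = -7: (x₀, y₀) = (-77, 238).
General solution: x = -77 + 109t, y = 238 - 337t for integer t.
x ≥ 0: smallest is -77 mod 109 = 32 (at t = 1), with y = -99.

32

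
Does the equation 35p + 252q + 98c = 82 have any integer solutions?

gcd(252, 35) = 7.
gcd(7, 98) = 7.
7 does not divide 82 (remainder 5), so no integer solutions.

no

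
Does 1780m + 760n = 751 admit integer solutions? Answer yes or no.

no

gcd(1780, 760) = 20  (1780 = 2·760 + 260, 760 = 2·260 + 240, 260 = 1·240 + 20, 240 = 12·20).
20 does not divide 751 (remainder 11), so no integer solutions.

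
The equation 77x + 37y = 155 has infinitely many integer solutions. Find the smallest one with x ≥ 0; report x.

27

gcd(77, 37):
  77 = 2*37 + 3
  37 = 12*3 + 1
  3 = 3*1
so gcd(77, 37) = 1.
1 divides 155, so solutions exist.
Back-substitute for Bézout coefficients:
  1 = 37 - 12*3
  ... = 77*(-12) + 37*(25)
Scale by 155/1 = 155: (x₀, y₀) = (-1860, 3875).
General solution: x = -1860 + 37t, y = 3875 - 77t for integer t.
x ≥ 0: smallest is -1860 mod 37 = 27 (at t = 51), with y = -52.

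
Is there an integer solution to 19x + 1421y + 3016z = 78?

gcd(1421, 19):
  1421 = 74·19 + 15
  19 = 1·15 + 4
  15 = 3·4 + 3
  4 = 1·3 + 1
  3 = 3·1
so gcd(1421, 19) = 1.
gcd(1, 3016) = 1.
1 divides 78, so integer solutions exist.

yes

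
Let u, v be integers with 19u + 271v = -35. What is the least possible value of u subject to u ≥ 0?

gcd(271, 19):
  271 = 14*19 + 5
  19 = 3*5 + 4
  5 = 1*4 + 1
  4 = 4*1
so gcd(271, 19) = 1.
1 divides -35, so solutions exist.
Back-substitute for Bézout coefficients:
  1 = 5 - 1*4
  ... = 19*(-57) + 271*(4)
Scale by -35/1 = -35: (u₀, v₀) = (1995, -140).
General solution: u = 1995 + 271t, v = -140 - 19t for integer t.
u ≥ 0: smallest is 1995 mod 271 = 98 (at t = -7), with v = -7.

98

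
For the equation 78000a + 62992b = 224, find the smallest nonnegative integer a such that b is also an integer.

1234

gcd(78000, 62992):
  78000 = 1·62992 + 15008
  62992 = 4·15008 + 2960
  15008 = 5·2960 + 208
  2960 = 14·208 + 48
  208 = 4·48 + 16
  48 = 3·16
so gcd(78000, 62992) = 16.
16 divides 224, so solutions exist.
Back-substitute for Bézout coefficients:
  16 = 208 - 4·48
  ... = 78000·(1213) + 62992·(-1502)
Scale by 224/16 = 14: (a₀, b₀) = (16982, -21028).
General solution: a = 16982 + 3937t, b = -21028 - 4875t for integer t.
a ≥ 0: smallest is 16982 mod 3937 = 1234 (at t = -4), with b = -1528.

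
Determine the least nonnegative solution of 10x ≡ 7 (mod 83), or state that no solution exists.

9

gcd(83, 10):
  83 = 8*10 + 3
  10 = 3*3 + 1
  3 = 3*1
so gcd(83, 10) = 1.
1 divides 7, so solutions exist.
Back-substitute for Bézout coefficients:
  1 = 10 - 3*3
  ... = 10*(25) + 83*(-3)
So 10*(25) ≡ 1 (mod 83); multiply by 7: x ≡ 175 (mod 83).
Smallest nonnegative: x = 175 mod 83 = 9.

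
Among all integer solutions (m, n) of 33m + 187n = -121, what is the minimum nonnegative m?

2

gcd(187, 33) = 11  (187 = 5×33 + 22, 33 = 1×22 + 11, 22 = 2×11).
11 divides -121, so solutions exist.
Back-substituting, 33×(6) + 187×(-1) = 11.
Scale by -121/11 = -11: (m₀, n₀) = (-66, 11).
General solution: m = -66 + 17t, n = 11 - 3t for integer t.
m ≥ 0: smallest is -66 mod 17 = 2 (at t = 4), with n = -1.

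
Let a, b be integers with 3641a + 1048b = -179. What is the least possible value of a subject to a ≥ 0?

453

gcd(3641, 1048):
  3641 = 3·1048 + 497
  1048 = 2·497 + 54
  497 = 9·54 + 11
  54 = 4·11 + 10
  11 = 1·10 + 1
  10 = 10·1
so gcd(3641, 1048) = 1.
1 divides -179, so solutions exist.
Back-substitute for Bézout coefficients:
  1 = 11 - 1·10
  ... = 3641·(97) + 1048·(-337)
Scale by -179/1 = -179: (a₀, b₀) = (-17363, 60323).
General solution: a = -17363 + 1048t, b = 60323 - 3641t for integer t.
a ≥ 0: smallest is -17363 mod 1048 = 453 (at t = 17), with b = -1574.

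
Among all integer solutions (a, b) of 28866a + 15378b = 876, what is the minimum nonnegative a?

gcd(28866, 15378):
  28866 = 1*15378 + 13488
  15378 = 1*13488 + 1890
  13488 = 7*1890 + 258
  1890 = 7*258 + 84
  258 = 3*84 + 6
  84 = 14*6
so gcd(28866, 15378) = 6.
6 divides 876, so solutions exist.
Back-substitute for Bézout coefficients:
  6 = 258 - 3*84
  ... = 28866*(179) + 15378*(-336)
Scale by 876/6 = 146: (a₀, b₀) = (26134, -49056).
General solution: a = 26134 + 2563t, b = -49056 - 4811t for integer t.
a ≥ 0: smallest is 26134 mod 2563 = 504 (at t = -10), with b = -946.

504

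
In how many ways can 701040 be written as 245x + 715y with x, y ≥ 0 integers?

gcd(715, 245) = 5.
By Bézout, 245·(-35) + 715·(12) = 5.
One solution: (51, 963).
General: x = 51 + 143t, y = 963 - 49t.
x ≥ 0 ⇒ t ≥ 0; y ≥ 0 ⇒ t ≤ 19. So t ∈ [0, 19]: 20 solutions.

20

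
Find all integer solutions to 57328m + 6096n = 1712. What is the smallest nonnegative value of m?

gcd(57328, 6096):
  57328 = 9*6096 + 2464
  6096 = 2*2464 + 1168
  2464 = 2*1168 + 128
  1168 = 9*128 + 16
  128 = 8*16
so gcd(57328, 6096) = 16.
16 divides 1712, so solutions exist.
Back-substitute for Bézout coefficients:
  16 = 1168 - 9*128
  ... = 57328*(-47) + 6096*(442)
Scale by 1712/16 = 107: (m₀, n₀) = (-5029, 47294).
General solution: m = -5029 + 381t, n = 47294 - 3583t for integer t.
m ≥ 0: smallest is -5029 mod 381 = 305 (at t = 14), with n = -2868.

305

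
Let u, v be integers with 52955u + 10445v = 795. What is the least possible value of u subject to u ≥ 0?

gcd(52955, 10445):
  52955 = 5·10445 + 730
  10445 = 14·730 + 225
  730 = 3·225 + 55
  225 = 4·55 + 5
  55 = 11·5
so gcd(52955, 10445) = 5.
5 divides 795, so solutions exist.
Back-substitute for Bézout coefficients:
  5 = 225 - 4·55
  ... = 52955·(-186) + 10445·(943)
Scale by 795/5 = 159: (u₀, v₀) = (-29574, 149937).
General solution: u = -29574 + 2089t, v = 149937 - 10591t for integer t.
u ≥ 0: smallest is -29574 mod 2089 = 1761 (at t = 15), with v = -8928.

1761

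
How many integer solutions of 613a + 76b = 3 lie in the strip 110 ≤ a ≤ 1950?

24

gcd(613, 76) = 1  (613 = 8×76 + 5, 76 = 15×5 + 1, 5 = 5×1).
Back-substituting, 613×(-15) + 76×(121) = 1.
Scale by 3: particular solution (-45, 363); reduce a mod 76: (31, -250).
General solution: a = 31 + 76t, b = -250 - 613t for integer t.
110 ≤ 31 + 76t ≤ 1950 gives t ∈ [2, 25], which is 24 values.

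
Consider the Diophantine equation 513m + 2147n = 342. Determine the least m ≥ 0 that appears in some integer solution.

gcd(2147, 513) = 19.
19 divides 342, so solutions exist.
By Bézout, 513×(-46) + 2147×(11) = 19.
Scale by 342/19 = 18: (m₀, n₀) = (-828, 198).
General solution: m = -828 + 113t, n = 198 - 27t for integer t.
m ≥ 0: smallest is -828 mod 113 = 76 (at t = 8), with n = -18.

76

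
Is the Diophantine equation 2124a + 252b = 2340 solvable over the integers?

yes

gcd(2124, 252):
  2124 = 8*252 + 108
  252 = 2*108 + 36
  108 = 3*36
so gcd(2124, 252) = 36.
36 divides 2340, so integer solutions exist.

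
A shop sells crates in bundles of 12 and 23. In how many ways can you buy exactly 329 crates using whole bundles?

1

Need nonnegative integers with 12j + 23k = 329.
gcd(12, 23) = 1, and 12·(2) + 23·(-1) = 1.
So (j₀, k₀) = (658, -329); general j = 658 + 23t, k = -329 - 12t.
j ≥ 0 ⇒ t ≥ -28; k ≥ 0 ⇒ t ≤ -28. That's 1 value of t.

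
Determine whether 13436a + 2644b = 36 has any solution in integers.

gcd(13436, 2644):
  13436 = 5*2644 + 216
  2644 = 12*216 + 52
  216 = 4*52 + 8
  52 = 6*8 + 4
  8 = 2*4
so gcd(13436, 2644) = 4.
4 divides 36, so integer solutions exist.

yes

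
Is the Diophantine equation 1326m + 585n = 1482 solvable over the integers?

yes

gcd(1326, 585) = 39  (1326 = 2·585 + 156, 585 = 3·156 + 117, 156 = 1·117 + 39, 117 = 3·39).
39 divides 1482, so integer solutions exist.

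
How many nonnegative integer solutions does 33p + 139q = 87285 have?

20

gcd(139, 33):
  139 = 4·33 + 7
  33 = 4·7 + 5
  7 = 1·5 + 2
  5 = 2·2 + 1
  2 = 2·1
so gcd(139, 33) = 1.
Back-substitute for Bézout coefficients:
  1 = 5 - 2·2
  ... = 33·(59) + 139·(-14)
Scale by 87285: one solution is (5149815, -1221990). Reduce p mod 139: (4, 627).
General: p = 4 + 139t, q = 627 - 33t.
p ≥ 0 ⇒ t ≥ 0; q ≥ 0 ⇒ t ≤ 19. So t ∈ [0, 19]: 20 solutions.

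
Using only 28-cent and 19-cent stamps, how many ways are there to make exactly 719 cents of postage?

Need nonnegative integers with 28j + 19k = 719.
gcd(28, 19) = 1, and 28·(-2) + 19·(3) = 1.
So (j₀, k₀) = (-1438, 2157); general j = -1438 + 19t, k = 2157 - 28t.
j ≥ 0 ⇒ t ≥ 76; k ≥ 0 ⇒ t ≤ 77. That's 2 values of t.

2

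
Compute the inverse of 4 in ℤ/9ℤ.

7

gcd(9, 4) = 1.
By Bézout, 4×(-2) + 9×(1) = 1.
So 4×-2 ≡ 1 (mod 9), and -2 mod 9 = 7.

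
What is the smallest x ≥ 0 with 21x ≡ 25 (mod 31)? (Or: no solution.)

gcd(31, 21) = 1.
1 divides 25, so solutions exist.
By Bézout, 21·(3) + 31·(-2) = 1.
So 21·(3) ≡ 1 (mod 31); multiply by 25: x ≡ 75 (mod 31).
Smallest nonnegative: x = 75 mod 31 = 13.

13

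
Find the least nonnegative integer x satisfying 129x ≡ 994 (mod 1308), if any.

gcd(1308, 129) = 3.
3 does not divide 994, so the congruence has no solution.

no solution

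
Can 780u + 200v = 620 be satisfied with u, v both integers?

yes

gcd(780, 200):
  780 = 3×200 + 180
  200 = 1×180 + 20
  180 = 9×20
so gcd(780, 200) = 20.
20 divides 620, so integer solutions exist.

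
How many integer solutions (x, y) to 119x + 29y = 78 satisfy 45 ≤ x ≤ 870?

29

gcd(119, 29):
  119 = 4·29 + 3
  29 = 9·3 + 2
  3 = 1·2 + 1
  2 = 2·1
so gcd(119, 29) = 1.
Back-substitute for Bézout coefficients:
  1 = 3 - 1·2
  ... = 119·(10) + 29·(-41)
Scale by 78: particular solution (780, -3198); reduce x mod 29: (26, -104).
General solution: x = 26 + 29t, y = -104 - 119t for integer t.
45 ≤ 26 + 29t ≤ 870 gives t ∈ [1, 29], which is 29 values.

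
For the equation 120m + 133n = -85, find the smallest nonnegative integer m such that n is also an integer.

gcd(133, 120) = 1  (133 = 1·120 + 13, 120 = 9·13 + 3, 13 = 4·3 + 1, 3 = 3·1).
1 divides -85, so solutions exist.
Back-substituting, 120·(-41) + 133·(37) = 1.
Scale by -85/1 = -85: (m₀, n₀) = (3485, -3145).
General solution: m = 3485 + 133t, n = -3145 - 120t for integer t.
m ≥ 0: smallest is 3485 mod 133 = 27 (at t = -26), with n = -25.

27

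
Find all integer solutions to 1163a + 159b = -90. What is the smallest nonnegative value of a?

gcd(1163, 159):
  1163 = 7·159 + 50
  159 = 3·50 + 9
  50 = 5·9 + 5
  9 = 1·5 + 4
  5 = 1·4 + 1
  4 = 4·1
so gcd(1163, 159) = 1.
1 divides -90, so solutions exist.
Back-substitute for Bézout coefficients:
  1 = 5 - 1·4
  ... = 1163·(35) + 159·(-256)
Scale by -90/1 = -90: (a₀, b₀) = (-3150, 23040).
General solution: a = -3150 + 159t, b = 23040 - 1163t for integer t.
a ≥ 0: smallest is -3150 mod 159 = 30 (at t = 20), with b = -220.

30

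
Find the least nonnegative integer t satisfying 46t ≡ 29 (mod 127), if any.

gcd(127, 46) = 1  (127 = 2·46 + 35, 46 = 1·35 + 11, 35 = 3·11 + 2, 11 = 5·2 + 1, 2 = 2·1).
1 divides 29, so solutions exist.
Back-substituting, 46·(58) + 127·(-21) = 1.
So 46·(58) ≡ 1 (mod 127); multiply by 29: t ≡ 1682 (mod 127).
Smallest nonnegative: t = 1682 mod 127 = 31.

31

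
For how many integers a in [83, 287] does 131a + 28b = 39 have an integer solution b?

8

gcd(131, 28):
  131 = 4·28 + 19
  28 = 1·19 + 9
  19 = 2·9 + 1
  9 = 9·1
so gcd(131, 28) = 1.
Back-substitute for Bézout coefficients:
  1 = 19 - 2·9
  ... = 131·(3) + 28·(-14)
Scale by 39: particular solution (117, -546); reduce a mod 28: (5, -22).
General solution: a = 5 + 28t, b = -22 - 131t for integer t.
83 ≤ 5 + 28t ≤ 287 gives t ∈ [3, 10], which is 8 values.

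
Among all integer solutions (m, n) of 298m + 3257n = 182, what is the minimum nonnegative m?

gcd(3257, 298):
  3257 = 10*298 + 277
  298 = 1*277 + 21
  277 = 13*21 + 4
  21 = 5*4 + 1
  4 = 4*1
so gcd(3257, 298) = 1.
1 divides 182, so solutions exist.
Back-substitute for Bézout coefficients:
  1 = 21 - 5*4
  ... = 298*(776) + 3257*(-71)
Scale by 182/1 = 182: (m₀, n₀) = (141232, -12922).
General solution: m = 141232 + 3257t, n = -12922 - 298t for integer t.
m ≥ 0: smallest is 141232 mod 3257 = 1181 (at t = -43), with n = -108.

1181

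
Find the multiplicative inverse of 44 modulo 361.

gcd(361, 44) = 1.
By Bézout, 44·(-41) + 361·(5) = 1.
So 44·-41 ≡ 1 (mod 361), and -41 mod 361 = 320.

320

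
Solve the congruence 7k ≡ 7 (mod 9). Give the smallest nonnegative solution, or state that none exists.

1

gcd(9, 7) = 1.
1 divides 7, so solutions exist.
By Bézout, 7×(4) + 9×(-3) = 1.
So 7×(4) ≡ 1 (mod 9); multiply by 7: k ≡ 28 (mod 9).
Smallest nonnegative: k = 28 mod 9 = 1.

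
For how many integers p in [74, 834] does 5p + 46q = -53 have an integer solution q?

16

gcd(46, 5):
  46 = 9·5 + 1
  5 = 5·1
so gcd(46, 5) = 1.
Back-substitute for Bézout coefficients:
  1 = 46 - 9·5
  ... = 5·(-9) + 46·(1)
Scale by -53: particular solution (477, -53); reduce p mod 46: (17, -3).
General solution: p = 17 + 46t, q = -3 - 5t for integer t.
74 ≤ 17 + 46t ≤ 834 gives t ∈ [2, 17], which is 16 values.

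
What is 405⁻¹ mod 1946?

1749

gcd(1946, 405):
  1946 = 4·405 + 326
  405 = 1·326 + 79
  326 = 4·79 + 10
  79 = 7·10 + 9
  10 = 1·9 + 1
  9 = 9·1
so gcd(1946, 405) = 1.
Back-substitute for Bézout coefficients:
  1 = 10 - 1·9
  ... = 405·(-197) + 1946·(41)
So 405·-197 ≡ 1 (mod 1946), and -197 mod 1946 = 1749.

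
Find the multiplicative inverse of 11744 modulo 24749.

23120

gcd(24749, 11744) = 1.
By Bézout, 11744·(-1629) + 24749·(773) = 1.
So 11744·-1629 ≡ 1 (mod 24749), and -1629 mod 24749 = 23120.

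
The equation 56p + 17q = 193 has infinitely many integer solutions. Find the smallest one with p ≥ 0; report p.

8

gcd(56, 17) = 1  (56 = 3·17 + 5, 17 = 3·5 + 2, 5 = 2·2 + 1, 2 = 2·1).
1 divides 193, so solutions exist.
Back-substituting, 56·(7) + 17·(-23) = 1.
Scale by 193/1 = 193: (p₀, q₀) = (1351, -4439).
General solution: p = 1351 + 17t, q = -4439 - 56t for integer t.
p ≥ 0: smallest is 1351 mod 17 = 8 (at t = -79), with q = -15.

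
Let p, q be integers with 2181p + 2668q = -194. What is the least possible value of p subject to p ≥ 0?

1118

gcd(2668, 2181) = 1  (2668 = 1·2181 + 487, 2181 = 4·487 + 233, 487 = 2·233 + 21, 233 = 11·21 + 2, 21 = 10·2 + 1, 2 = 2·1).
1 divides -194, so solutions exist.
Back-substituting, 2181·(-1271) + 2668·(1039) = 1.
Scale by -194/1 = -194: (p₀, q₀) = (246574, -201566).
General solution: p = 246574 + 2668t, q = -201566 - 2181t for integer t.
p ≥ 0: smallest is 246574 mod 2668 = 1118 (at t = -92), with q = -914.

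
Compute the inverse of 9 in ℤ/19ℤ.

gcd(19, 9):
  19 = 2×9 + 1
  9 = 9×1
so gcd(19, 9) = 1.
Back-substitute for Bézout coefficients:
  1 = 19 - 2×9
  ... = 9×(-2) + 19×(1)
So 9×-2 ≡ 1 (mod 19), and -2 mod 19 = 17.

17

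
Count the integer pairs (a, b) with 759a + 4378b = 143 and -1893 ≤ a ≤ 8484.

gcd(4378, 759):
  4378 = 5×759 + 583
  759 = 1×583 + 176
  583 = 3×176 + 55
  176 = 3×55 + 11
  55 = 5×11
so gcd(4378, 759) = 11.
Back-substitute for Bézout coefficients:
  11 = 176 - 3×55
  ... = 759×(75) + 4378×(-13)
Scale by 13: particular solution (975, -169); reduce a mod 398: (179, -31).
General solution: a = 179 + 398t, b = -31 - 69t for integer t.
-1893 ≤ 179 + 398t ≤ 8484 gives t ∈ [-5, 20], which is 26 values.

26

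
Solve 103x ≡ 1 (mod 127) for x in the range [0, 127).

37

gcd(127, 103):
  127 = 1×103 + 24
  103 = 4×24 + 7
  24 = 3×7 + 3
  7 = 2×3 + 1
  3 = 3×1
so gcd(127, 103) = 1.
Back-substitute for Bézout coefficients:
  1 = 7 - 2×3
  ... = 103×(37) + 127×(-30)
So 103×37 ≡ 1 (mod 127), and 37 mod 127 = 37.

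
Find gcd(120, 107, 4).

gcd(120, 107) = 1.
gcd(1, 4) = 1.

1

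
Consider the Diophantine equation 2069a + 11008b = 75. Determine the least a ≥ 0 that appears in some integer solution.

gcd(11008, 2069) = 1  (11008 = 5×2069 + 663, 2069 = 3×663 + 80, 663 = 8×80 + 23, 80 = 3×23 + 11, 23 = 2×11 + 1, 11 = 11×1).
1 divides 75, so solutions exist.
Back-substituting, 2069×(-963) + 11008×(181) = 1.
Scale by 75/1 = 75: (a₀, b₀) = (-72225, 13575).
General solution: a = -72225 + 11008t, b = 13575 - 2069t for integer t.
a ≥ 0: smallest is -72225 mod 11008 = 4831 (at t = 7), with b = -908.

4831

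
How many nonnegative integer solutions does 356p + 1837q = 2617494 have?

gcd(1837, 356) = 1.
By Bézout, 356*(-129) + 1837*(25) = 1.
One solution: (407, 1346).
General: p = 407 + 1837t, q = 1346 - 356t.
p ≥ 0 ⇒ t ≥ 0; q ≥ 0 ⇒ t ≤ 3. So t ∈ [0, 3]: 4 solutions.

4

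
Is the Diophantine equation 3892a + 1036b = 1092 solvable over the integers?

gcd(3892, 1036) = 28  (3892 = 3×1036 + 784, 1036 = 1×784 + 252, 784 = 3×252 + 28, 252 = 9×28).
28 divides 1092, so integer solutions exist.

yes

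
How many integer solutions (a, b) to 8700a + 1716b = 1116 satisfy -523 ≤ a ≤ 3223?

gcd(8700, 1716) = 12.
By Bézout, 8700×(43) + 1716×(-218) = 12.
Particular solution: (138, -699).
General solution: a = 138 + 143t, b = -699 - 725t for integer t.
-523 ≤ 138 + 143t ≤ 3223 gives t ∈ [-4, 21], which is 26 values.

26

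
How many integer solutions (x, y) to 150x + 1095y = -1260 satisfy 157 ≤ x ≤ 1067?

gcd(1095, 150) = 15  (1095 = 7*150 + 45, 150 = 3*45 + 15, 45 = 3*15).
Back-substituting, 150*(22) + 1095*(-3) = 15.
Scale by -84: particular solution (-1848, 252); reduce x mod 73: (50, -8).
General solution: x = 50 + 73t, y = -8 - 10t for integer t.
157 ≤ 50 + 73t ≤ 1067 gives t ∈ [2, 13], which is 12 values.

12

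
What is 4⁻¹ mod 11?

gcd(11, 4) = 1.
By Bézout, 4*(3) + 11*(-1) = 1.
So 4*3 ≡ 1 (mod 11), and 3 mod 11 = 3.

3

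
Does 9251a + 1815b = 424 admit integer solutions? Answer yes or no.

gcd(9251, 1815) = 11  (9251 = 5×1815 + 176, 1815 = 10×176 + 55, 176 = 3×55 + 11, 55 = 5×11).
11 does not divide 424 (remainder 6), so no integer solutions.

no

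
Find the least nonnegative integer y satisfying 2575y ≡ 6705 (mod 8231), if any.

gcd(8231, 2575):
  8231 = 3×2575 + 506
  2575 = 5×506 + 45
  506 = 11×45 + 11
  45 = 4×11 + 1
  11 = 11×1
so gcd(8231, 2575) = 1.
1 divides 6705, so solutions exist.
Back-substitute for Bézout coefficients:
  1 = 45 - 4×11
  ... = 2575×(732) + 8231×(-229)
So 2575×(732) ≡ 1 (mod 8231); multiply by 6705: y ≡ 4908060 (mod 8231).
Smallest nonnegative: y = 4908060 mod 8231 = 2384.

2384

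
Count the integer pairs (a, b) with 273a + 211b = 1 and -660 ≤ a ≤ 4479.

25

gcd(273, 211) = 1.
By Bézout, 273×(-17) + 211×(22) = 1.
Particular solution: (194, -251).
General solution: a = 194 + 211t, b = -251 - 273t for integer t.
-660 ≤ 194 + 211t ≤ 4479 gives t ∈ [-4, 20], which is 25 values.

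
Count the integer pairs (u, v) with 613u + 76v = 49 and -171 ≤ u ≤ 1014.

gcd(613, 76) = 1.
By Bézout, 613×(-15) + 76×(121) = 1.
Particular solution: (25, -201).
General solution: u = 25 + 76t, v = -201 - 613t for integer t.
-171 ≤ 25 + 76t ≤ 1014 gives t ∈ [-2, 13], which is 16 values.

16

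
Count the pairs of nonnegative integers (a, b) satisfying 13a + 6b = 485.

6

gcd(13, 6) = 1.
By Bézout, 13*(1) + 6*(-2) = 1.
One solution: (5, 70).
General: a = 5 + 6t, b = 70 - 13t.
a ≥ 0 ⇒ t ≥ 0; b ≥ 0 ⇒ t ≤ 5. So t ∈ [0, 5]: 6 solutions.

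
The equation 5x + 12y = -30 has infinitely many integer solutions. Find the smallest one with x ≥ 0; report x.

gcd(12, 5):
  12 = 2*5 + 2
  5 = 2*2 + 1
  2 = 2*1
so gcd(12, 5) = 1.
1 divides -30, so solutions exist.
Back-substitute for Bézout coefficients:
  1 = 5 - 2*2
  ... = 5*(5) + 12*(-2)
Scale by -30/1 = -30: (x₀, y₀) = (-150, 60).
General solution: x = -150 + 12t, y = 60 - 5t for integer t.
x ≥ 0: smallest is -150 mod 12 = 6 (at t = 13), with y = -5.

6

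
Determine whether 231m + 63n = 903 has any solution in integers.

gcd(231, 63):
  231 = 3*63 + 42
  63 = 1*42 + 21
  42 = 2*21
so gcd(231, 63) = 21.
21 divides 903, so integer solutions exist.

yes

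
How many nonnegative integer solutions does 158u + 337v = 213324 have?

4

gcd(337, 158):
  337 = 2×158 + 21
  158 = 7×21 + 11
  21 = 1×11 + 10
  11 = 1×10 + 1
  10 = 10×1
so gcd(337, 158) = 1.
Back-substitute for Bézout coefficients:
  1 = 11 - 1×10
  ... = 158×(32) + 337×(-15)
Scale by 213324: one solution is (6826368, -3199860). Reduce u mod 337: (96, 588).
General: u = 96 + 337t, v = 588 - 158t.
u ≥ 0 ⇒ t ≥ 0; v ≥ 0 ⇒ t ≤ 3. So t ∈ [0, 3]: 4 solutions.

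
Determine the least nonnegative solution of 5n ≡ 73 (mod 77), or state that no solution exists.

gcd(77, 5) = 1  (77 = 15·5 + 2, 5 = 2·2 + 1, 2 = 2·1).
1 divides 73, so solutions exist.
Back-substituting, 5·(31) + 77·(-2) = 1.
So 5·(31) ≡ 1 (mod 77); multiply by 73: n ≡ 2263 (mod 77).
Smallest nonnegative: n = 2263 mod 77 = 30.

30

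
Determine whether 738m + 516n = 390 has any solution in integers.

yes

gcd(738, 516):
  738 = 1*516 + 222
  516 = 2*222 + 72
  222 = 3*72 + 6
  72 = 12*6
so gcd(738, 516) = 6.
6 divides 390, so integer solutions exist.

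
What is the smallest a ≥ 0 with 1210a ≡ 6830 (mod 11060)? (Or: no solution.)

gcd(11060, 1210) = 10  (11060 = 9·1210 + 170, 1210 = 7·170 + 20, 170 = 8·20 + 10, 20 = 2·10).
10 divides 6830, so solutions exist.
Back-substituting, 1210·(-521) + 11060·(57) = 10.
So 1210·(-521) ≡ 10 (mod 11060); multiply by 683: a ≡ -355843 (mod 1106).
Smallest nonnegative: a = -355843 mod 1106 = 289.

289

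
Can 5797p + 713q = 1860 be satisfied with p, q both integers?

yes

gcd(5797, 713) = 31  (5797 = 8·713 + 93, 713 = 7·93 + 62, 93 = 1·62 + 31, 62 = 2·31).
31 divides 1860, so integer solutions exist.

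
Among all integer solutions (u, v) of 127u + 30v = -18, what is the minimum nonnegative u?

6

gcd(127, 30) = 1  (127 = 4×30 + 7, 30 = 4×7 + 2, 7 = 3×2 + 1, 2 = 2×1).
1 divides -18, so solutions exist.
Back-substituting, 127×(13) + 30×(-55) = 1.
Scale by -18/1 = -18: (u₀, v₀) = (-234, 990).
General solution: u = -234 + 30t, v = 990 - 127t for integer t.
u ≥ 0: smallest is -234 mod 30 = 6 (at t = 8), with v = -26.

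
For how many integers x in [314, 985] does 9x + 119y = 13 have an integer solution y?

gcd(119, 9):
  119 = 13×9 + 2
  9 = 4×2 + 1
  2 = 2×1
so gcd(119, 9) = 1.
Back-substitute for Bézout coefficients:
  1 = 9 - 4×2
  ... = 9×(53) + 119×(-4)
Scale by 13: particular solution (689, -52); reduce x mod 119: (94, -7).
General solution: x = 94 + 119t, y = -7 - 9t for integer t.
314 ≤ 94 + 119t ≤ 985 gives t ∈ [2, 7], which is 6 values.

6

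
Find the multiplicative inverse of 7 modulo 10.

3

gcd(10, 7) = 1  (10 = 1×7 + 3, 7 = 2×3 + 1, 3 = 3×1).
Back-substituting, 7×(3) + 10×(-2) = 1.
So 7×3 ≡ 1 (mod 10), and 3 mod 10 = 3.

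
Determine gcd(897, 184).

23

gcd(897, 184):
  897 = 4·184 + 161
  184 = 1·161 + 23
  161 = 7·23
so gcd(897, 184) = 23.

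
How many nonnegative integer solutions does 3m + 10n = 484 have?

gcd(10, 3):
  10 = 3·3 + 1
  3 = 3·1
so gcd(10, 3) = 1.
Back-substitute for Bézout coefficients:
  1 = 10 - 3·3
  ... = 3·(-3) + 10·(1)
Scale by 484: one solution is (-1452, 484). Reduce m mod 10: (8, 46).
General: m = 8 + 10t, n = 46 - 3t.
m ≥ 0 ⇒ t ≥ 0; n ≥ 0 ⇒ t ≤ 15. So t ∈ [0, 15]: 16 solutions.

16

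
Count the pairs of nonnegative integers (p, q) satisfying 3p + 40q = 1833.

16

gcd(40, 3) = 1  (40 = 13×3 + 1, 3 = 3×1).
Back-substituting, 3×(-13) + 40×(1) = 1.
Scale by 1833: one solution is (-23829, 1833). Reduce p mod 40: (11, 45).
General: p = 11 + 40t, q = 45 - 3t.
p ≥ 0 ⇒ t ≥ 0; q ≥ 0 ⇒ t ≤ 15. So t ∈ [0, 15]: 16 solutions.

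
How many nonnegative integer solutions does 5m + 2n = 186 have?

19

gcd(5, 2) = 1  (5 = 2×2 + 1, 2 = 2×1).
Back-substituting, 5×(1) + 2×(-2) = 1.
Scale by 186: one solution is (186, -372). Reduce m mod 2: (0, 93).
General: m = 0 + 2t, n = 93 - 5t.
m ≥ 0 ⇒ t ≥ 0; n ≥ 0 ⇒ t ≤ 18. So t ∈ [0, 18]: 19 solutions.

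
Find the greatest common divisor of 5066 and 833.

17

gcd(5066, 833) = 17  (5066 = 6*833 + 68, 833 = 12*68 + 17, 68 = 4*17).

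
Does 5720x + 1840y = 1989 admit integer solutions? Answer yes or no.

gcd(5720, 1840) = 40  (5720 = 3*1840 + 200, 1840 = 9*200 + 40, 200 = 5*40).
40 does not divide 1989 (remainder 29), so no integer solutions.

no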